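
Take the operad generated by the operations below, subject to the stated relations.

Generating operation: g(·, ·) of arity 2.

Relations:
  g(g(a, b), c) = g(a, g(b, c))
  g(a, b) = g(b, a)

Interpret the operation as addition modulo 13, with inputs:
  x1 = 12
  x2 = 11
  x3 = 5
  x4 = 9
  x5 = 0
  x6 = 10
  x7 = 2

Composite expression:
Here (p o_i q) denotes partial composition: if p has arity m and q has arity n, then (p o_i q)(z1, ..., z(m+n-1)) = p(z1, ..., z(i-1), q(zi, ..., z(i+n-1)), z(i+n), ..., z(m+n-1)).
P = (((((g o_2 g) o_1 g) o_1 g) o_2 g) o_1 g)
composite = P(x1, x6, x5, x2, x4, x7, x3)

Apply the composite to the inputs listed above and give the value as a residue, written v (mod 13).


10 (mod 13)


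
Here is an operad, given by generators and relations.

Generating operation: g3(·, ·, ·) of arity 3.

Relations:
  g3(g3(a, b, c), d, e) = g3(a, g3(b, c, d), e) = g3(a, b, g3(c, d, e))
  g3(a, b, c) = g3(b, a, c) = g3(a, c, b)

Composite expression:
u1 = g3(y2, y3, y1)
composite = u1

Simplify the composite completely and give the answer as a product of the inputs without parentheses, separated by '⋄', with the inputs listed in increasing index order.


Key point: g3 commutes, so take the y-inputs in any fixed order.
g3(y2, y3, y1) collapses to y2 ⋄ y3 ⋄ y1
sorting the factors by input index: y1 ⋄ y2 ⋄ y3

y1 ⋄ y2 ⋄ y3


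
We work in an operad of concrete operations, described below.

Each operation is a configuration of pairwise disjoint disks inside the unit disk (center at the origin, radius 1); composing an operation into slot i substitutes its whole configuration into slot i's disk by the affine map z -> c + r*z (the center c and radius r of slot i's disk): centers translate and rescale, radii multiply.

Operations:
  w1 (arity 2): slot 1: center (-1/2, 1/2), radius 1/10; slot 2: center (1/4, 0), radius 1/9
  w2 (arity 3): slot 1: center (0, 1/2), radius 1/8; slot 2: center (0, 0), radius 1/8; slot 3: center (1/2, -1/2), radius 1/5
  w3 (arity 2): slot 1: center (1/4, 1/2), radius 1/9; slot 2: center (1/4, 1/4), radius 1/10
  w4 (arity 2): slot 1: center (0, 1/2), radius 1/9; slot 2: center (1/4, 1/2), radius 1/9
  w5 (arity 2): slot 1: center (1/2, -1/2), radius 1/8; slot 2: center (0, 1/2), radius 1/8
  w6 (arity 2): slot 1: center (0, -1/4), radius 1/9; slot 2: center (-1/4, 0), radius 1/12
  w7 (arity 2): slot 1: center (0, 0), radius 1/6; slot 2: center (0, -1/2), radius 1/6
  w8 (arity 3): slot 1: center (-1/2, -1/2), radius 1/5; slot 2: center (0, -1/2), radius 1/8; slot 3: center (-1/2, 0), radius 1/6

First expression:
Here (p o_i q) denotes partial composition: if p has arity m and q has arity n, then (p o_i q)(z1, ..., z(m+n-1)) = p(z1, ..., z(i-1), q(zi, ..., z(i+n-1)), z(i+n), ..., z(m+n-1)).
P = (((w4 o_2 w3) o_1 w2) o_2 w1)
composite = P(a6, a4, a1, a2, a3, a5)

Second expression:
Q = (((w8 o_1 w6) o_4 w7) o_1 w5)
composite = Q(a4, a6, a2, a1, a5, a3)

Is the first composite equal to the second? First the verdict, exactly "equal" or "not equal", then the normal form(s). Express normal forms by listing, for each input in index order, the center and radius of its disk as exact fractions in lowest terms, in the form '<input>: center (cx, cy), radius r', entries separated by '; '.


Reducing the first expression gives a1: center (1/288, 1/2), radius 1/648; a2: center (1/18, 4/9), radius 1/45; a3: center (5/18, 5/9), radius 1/81; a4: center (-1/144, 73/144), radius 1/720; a5: center (5/18, 19/36), radius 1/90; a6: center (0, 5/9), radius 1/72
Reducing the second expression gives a1: center (0, -1/2), radius 1/8; a2: center (-11/20, -1/2), radius 1/60; a3: center (-1/2, -1/12), radius 1/36; a4: center (-22/45, -101/180), radius 1/360; a5: center (-1/2, 0), radius 1/36; a6: center (-1/2, -97/180), radius 1/360
They disagree, so not equal.

not equal: they reduce to a1: center (1/288, 1/2), radius 1/648; a2: center (1/18, 4/9), radius 1/45; a3: center (5/18, 5/9), radius 1/81; a4: center (-1/144, 73/144), radius 1/720; a5: center (5/18, 19/36), radius 1/90; a6: center (0, 5/9), radius 1/72 and a1: center (0, -1/2), radius 1/8; a2: center (-11/20, -1/2), radius 1/60; a3: center (-1/2, -1/12), radius 1/36; a4: center (-22/45, -101/180), radius 1/360; a5: center (-1/2, 0), radius 1/36; a6: center (-1/2, -97/180), radius 1/360


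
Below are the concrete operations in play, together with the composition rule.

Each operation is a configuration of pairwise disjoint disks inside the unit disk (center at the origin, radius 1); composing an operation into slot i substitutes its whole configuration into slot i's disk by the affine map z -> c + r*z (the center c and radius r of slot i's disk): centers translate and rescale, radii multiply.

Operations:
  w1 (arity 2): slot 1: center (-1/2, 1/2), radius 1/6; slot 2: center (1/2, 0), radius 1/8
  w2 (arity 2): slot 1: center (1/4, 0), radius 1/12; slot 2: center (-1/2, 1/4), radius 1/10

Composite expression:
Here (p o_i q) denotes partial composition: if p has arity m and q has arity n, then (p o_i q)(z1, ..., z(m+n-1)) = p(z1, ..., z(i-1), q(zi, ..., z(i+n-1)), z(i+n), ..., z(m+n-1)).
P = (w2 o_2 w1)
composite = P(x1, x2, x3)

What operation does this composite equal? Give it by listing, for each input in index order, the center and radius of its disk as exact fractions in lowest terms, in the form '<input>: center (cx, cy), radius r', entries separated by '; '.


x1: center (1/4, 0), radius 1/12; x2: center (-11/20, 3/10), radius 1/60; x3: center (-9/20, 1/4), radius 1/80

Below w2, radii multiply path by path; the x-disk centers shift.
input x1: composing its 1 substitution step yields center (1/4, 0), radius 1/12
input x2: composing its 2 substitution steps yields center (-11/20, 3/10), radius 1/60
input x3: composing its 2 substitution steps yields center (-9/20, 1/4), radius 1/80


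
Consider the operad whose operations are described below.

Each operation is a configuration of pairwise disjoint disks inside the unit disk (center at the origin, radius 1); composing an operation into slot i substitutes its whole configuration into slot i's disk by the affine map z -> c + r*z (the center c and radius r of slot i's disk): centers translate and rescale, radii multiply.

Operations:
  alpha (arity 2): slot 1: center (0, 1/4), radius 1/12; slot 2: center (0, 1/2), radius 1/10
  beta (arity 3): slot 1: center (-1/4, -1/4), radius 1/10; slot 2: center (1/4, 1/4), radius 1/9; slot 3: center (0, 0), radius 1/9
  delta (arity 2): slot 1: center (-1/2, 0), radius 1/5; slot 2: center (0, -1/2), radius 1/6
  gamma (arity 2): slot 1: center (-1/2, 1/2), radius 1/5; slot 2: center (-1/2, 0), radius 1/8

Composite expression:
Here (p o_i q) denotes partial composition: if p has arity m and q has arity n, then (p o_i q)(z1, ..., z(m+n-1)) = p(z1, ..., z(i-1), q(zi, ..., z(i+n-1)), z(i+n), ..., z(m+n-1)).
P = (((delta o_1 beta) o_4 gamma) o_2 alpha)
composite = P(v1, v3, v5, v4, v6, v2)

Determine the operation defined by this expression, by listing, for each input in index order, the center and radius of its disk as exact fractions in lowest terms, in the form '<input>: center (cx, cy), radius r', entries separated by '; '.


Nesting under delta composes maps z -> c + r*z down each v-path.
v1: after 2 affine steps, its disk has center (-11/20, -1/20), radius 1/50
v3: after 3 affine steps, its disk has center (-9/20, 1/18), radius 1/540
v5: after 3 affine steps, its disk has center (-9/20, 11/180), radius 1/450
v4: after 2 affine steps, its disk has center (-1/2, 0), radius 1/45
v6: after 2 affine steps, its disk has center (-1/12, -5/12), radius 1/30
v2: after 2 affine steps, its disk has center (-1/12, -1/2), radius 1/48

v1: center (-11/20, -1/20), radius 1/50; v2: center (-1/12, -1/2), radius 1/48; v3: center (-9/20, 1/18), radius 1/540; v4: center (-1/2, 0), radius 1/45; v5: center (-9/20, 11/180), radius 1/450; v6: center (-1/12, -5/12), radius 1/30


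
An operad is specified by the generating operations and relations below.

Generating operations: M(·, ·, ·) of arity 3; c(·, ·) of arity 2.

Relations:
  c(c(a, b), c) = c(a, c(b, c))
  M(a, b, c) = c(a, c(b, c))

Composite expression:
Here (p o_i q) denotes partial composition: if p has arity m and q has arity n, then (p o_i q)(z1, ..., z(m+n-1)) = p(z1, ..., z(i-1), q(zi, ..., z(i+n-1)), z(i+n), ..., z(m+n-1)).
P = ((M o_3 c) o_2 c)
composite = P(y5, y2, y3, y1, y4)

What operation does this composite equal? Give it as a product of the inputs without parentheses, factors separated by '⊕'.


y5 ⊕ y2 ⊕ y3 ⊕ y1 ⊕ y4

All parenthesizations of M agree; list the y-inputs left to right.
c(y2, y3) collapses to y2 ⊕ y3
c(y1, y4) collapses to y1 ⊕ y4
M(y5, c(y2, y3), c(y1, y4)) collapses to y5 ⊕ y2 ⊕ y3 ⊕ y1 ⊕ y4


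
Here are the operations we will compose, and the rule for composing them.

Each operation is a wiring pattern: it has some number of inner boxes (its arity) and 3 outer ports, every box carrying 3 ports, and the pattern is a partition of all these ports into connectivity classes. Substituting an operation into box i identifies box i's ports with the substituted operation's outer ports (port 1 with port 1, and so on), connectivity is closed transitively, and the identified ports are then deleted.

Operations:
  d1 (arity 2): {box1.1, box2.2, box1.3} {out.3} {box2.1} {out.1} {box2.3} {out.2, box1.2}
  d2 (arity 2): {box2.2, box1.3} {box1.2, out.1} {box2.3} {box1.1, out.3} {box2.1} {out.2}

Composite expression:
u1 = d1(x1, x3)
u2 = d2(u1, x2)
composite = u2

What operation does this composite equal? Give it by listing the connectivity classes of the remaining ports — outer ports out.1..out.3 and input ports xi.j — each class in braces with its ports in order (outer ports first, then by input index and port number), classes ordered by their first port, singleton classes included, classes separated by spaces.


{out.1, x1.2} {out.2} {out.3} {x1.1, x1.3, x3.2} {x2.1} {x2.2} {x2.3} {x3.1} {x3.3}

Substituting into d2 glues patterns; closure does the rest.
the subtree at d1 composes to {out.1} {out.2, x1.2} {out.3} {x1.1, x1.3, x3.2} {x3.1} {x3.3} on (x1, x3); out.j = own outer ports
the subtree at d2 composes to {out.1, x1.2} {out.2} {out.3} {x1.1, x1.3, x3.2} {x2.1} {x2.2} {x2.3} {x3.1} {x3.3} on (x1, x3, x2); out.j = own outer ports


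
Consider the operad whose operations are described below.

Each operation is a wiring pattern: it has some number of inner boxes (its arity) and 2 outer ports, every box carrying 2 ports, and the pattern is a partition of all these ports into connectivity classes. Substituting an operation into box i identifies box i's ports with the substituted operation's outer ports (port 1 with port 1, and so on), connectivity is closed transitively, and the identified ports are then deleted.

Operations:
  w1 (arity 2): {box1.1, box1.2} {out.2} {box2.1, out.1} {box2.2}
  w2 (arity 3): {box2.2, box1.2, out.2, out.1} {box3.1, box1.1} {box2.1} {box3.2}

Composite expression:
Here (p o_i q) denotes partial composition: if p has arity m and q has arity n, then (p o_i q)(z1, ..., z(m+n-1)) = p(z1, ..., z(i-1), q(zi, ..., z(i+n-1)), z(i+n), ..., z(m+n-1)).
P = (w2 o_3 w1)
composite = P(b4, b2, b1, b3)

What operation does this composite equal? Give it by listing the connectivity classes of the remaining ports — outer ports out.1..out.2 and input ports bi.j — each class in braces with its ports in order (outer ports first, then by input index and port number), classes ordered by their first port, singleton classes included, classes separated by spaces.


Treat the ports identified at w2 as solder joints: merge, then drop.
the subtree at w1 composes to {out.1, b3.1} {out.2} {b1.1, b1.2} {b3.2} on (b1, b3); out.j = own outer ports
the subtree at w2 composes to {out.1, out.2, b2.2, b4.2} {b1.1, b1.2} {b2.1} {b3.1, b4.1} {b3.2} on (b4, b2, b1, b3); out.j = own outer ports

{out.1, out.2, b2.2, b4.2} {b1.1, b1.2} {b2.1} {b3.1, b4.1} {b3.2}


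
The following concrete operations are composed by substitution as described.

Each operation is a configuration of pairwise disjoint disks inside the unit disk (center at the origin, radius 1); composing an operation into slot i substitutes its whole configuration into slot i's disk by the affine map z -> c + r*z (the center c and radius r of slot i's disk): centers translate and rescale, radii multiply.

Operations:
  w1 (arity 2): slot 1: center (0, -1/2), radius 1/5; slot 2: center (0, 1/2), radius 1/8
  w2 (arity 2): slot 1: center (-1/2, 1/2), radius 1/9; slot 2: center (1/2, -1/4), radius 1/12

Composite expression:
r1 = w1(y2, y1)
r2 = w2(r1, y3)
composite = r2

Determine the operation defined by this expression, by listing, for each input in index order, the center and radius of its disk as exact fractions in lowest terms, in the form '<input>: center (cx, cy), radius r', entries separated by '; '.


y1: center (-1/2, 5/9), radius 1/72; y2: center (-1/2, 4/9), radius 1/45; y3: center (1/2, -1/4), radius 1/12

Nesting under w2 composes maps z -> c + r*z down each y-path.
input y2: applying the 2 nested substitutions gives center (-1/2, 4/9), radius 1/45
input y1: applying the 2 nested substitutions gives center (-1/2, 5/9), radius 1/72
input y3: applying the 1 nested substitution gives center (1/2, -1/4), radius 1/12


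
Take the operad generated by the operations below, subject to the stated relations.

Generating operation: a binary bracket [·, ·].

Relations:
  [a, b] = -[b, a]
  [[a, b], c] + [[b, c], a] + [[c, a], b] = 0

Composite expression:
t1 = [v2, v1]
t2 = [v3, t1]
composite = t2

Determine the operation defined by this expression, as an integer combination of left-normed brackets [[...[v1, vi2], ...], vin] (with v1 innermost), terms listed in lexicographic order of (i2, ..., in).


In the tensor algebra, words opening v1 carry the v1-anchored form.
Composite bracket: [v3, [v2, v1]]
Applying ab - ba throughout gives 4 signed words (2^2 = 4).
Words beginning with v1 determine it all:
  word v1v2v3 has sign +1, contributing +[[v1, v2], v3]

[[v1, v2], v3]


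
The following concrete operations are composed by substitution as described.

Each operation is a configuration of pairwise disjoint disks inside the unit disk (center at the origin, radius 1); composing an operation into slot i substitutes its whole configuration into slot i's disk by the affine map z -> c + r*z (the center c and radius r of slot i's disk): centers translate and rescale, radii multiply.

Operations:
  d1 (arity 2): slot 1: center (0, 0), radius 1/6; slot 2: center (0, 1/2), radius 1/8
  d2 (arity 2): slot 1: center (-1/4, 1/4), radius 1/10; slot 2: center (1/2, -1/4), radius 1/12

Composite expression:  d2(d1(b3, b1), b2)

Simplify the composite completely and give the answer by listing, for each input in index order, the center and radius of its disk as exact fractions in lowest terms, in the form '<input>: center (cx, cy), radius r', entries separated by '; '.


b1: center (-1/4, 3/10), radius 1/80; b2: center (1/2, -1/4), radius 1/12; b3: center (-1/4, 1/4), radius 1/60

Follow each b-input down from d2: c' goes to c + r*c', radius to r*r'.
input b3: applying the 2 nested substitutions gives center (-1/4, 1/4), radius 1/60
input b1: applying the 2 nested substitutions gives center (-1/4, 3/10), radius 1/80
input b2: applying the 1 nested substitution gives center (1/2, -1/4), radius 1/12


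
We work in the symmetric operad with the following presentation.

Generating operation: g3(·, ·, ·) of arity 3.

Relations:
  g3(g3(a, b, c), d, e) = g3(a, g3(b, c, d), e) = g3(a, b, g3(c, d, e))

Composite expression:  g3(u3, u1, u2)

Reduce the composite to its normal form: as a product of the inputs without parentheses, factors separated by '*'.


All parenthesizations of g3 agree; list the u-inputs left to right.
g3(u3, u1, u2) unparenthesizes to u3 * u1 * u2

u3 * u1 * u2


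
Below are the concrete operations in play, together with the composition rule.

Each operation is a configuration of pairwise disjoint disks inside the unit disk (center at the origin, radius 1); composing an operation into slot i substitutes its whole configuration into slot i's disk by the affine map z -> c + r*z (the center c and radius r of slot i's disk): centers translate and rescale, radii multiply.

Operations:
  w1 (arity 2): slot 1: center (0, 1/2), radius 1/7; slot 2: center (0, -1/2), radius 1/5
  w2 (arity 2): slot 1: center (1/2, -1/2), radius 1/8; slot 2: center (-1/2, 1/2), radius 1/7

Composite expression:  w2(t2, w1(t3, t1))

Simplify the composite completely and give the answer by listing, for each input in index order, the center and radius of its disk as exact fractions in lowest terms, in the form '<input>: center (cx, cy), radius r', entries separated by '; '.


t1: center (-1/2, 3/7), radius 1/35; t2: center (1/2, -1/2), radius 1/8; t3: center (-1/2, 4/7), radius 1/49

Below w2, radii multiply path by path; the t-disk centers shift.
t2 passes through 1 substitution, ending at center (1/2, -1/2), radius 1/8
t3 passes through 2 substitutions, ending at center (-1/2, 4/7), radius 1/49
t1 passes through 2 substitutions, ending at center (-1/2, 3/7), radius 1/35


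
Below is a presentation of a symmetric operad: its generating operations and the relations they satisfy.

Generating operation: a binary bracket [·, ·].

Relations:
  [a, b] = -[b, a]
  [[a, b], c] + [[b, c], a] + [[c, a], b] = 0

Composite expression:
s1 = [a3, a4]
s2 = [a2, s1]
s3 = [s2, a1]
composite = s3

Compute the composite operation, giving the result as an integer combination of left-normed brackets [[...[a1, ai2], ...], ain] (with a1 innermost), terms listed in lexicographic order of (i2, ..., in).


A multilinear Lie element is pinned by a1-initial words (a1 innermost).
Composite bracket: [[a2, [a3, a4]], a1]
The bracket unfolds into 8 signed words via [a, b] = ab - ba (2^3 = 8).
Words beginning with a1 determine it all:
  a1a2a3a4 appears with sign -1, giving the term -[[[a1, a2], a3], a4]
  a1a2a4a3 appears with sign +1, giving the term +[[[a1, a2], a4], a3]
  a1a3a4a2 appears with sign +1, giving the term +[[[a1, a3], a4], a2]
  a1a4a3a2 appears with sign -1, giving the term -[[[a1, a4], a3], a2]

-[[[a1, a2], a3], a4] + [[[a1, a2], a4], a3] + [[[a1, a3], a4], a2] - [[[a1, a4], a3], a2]


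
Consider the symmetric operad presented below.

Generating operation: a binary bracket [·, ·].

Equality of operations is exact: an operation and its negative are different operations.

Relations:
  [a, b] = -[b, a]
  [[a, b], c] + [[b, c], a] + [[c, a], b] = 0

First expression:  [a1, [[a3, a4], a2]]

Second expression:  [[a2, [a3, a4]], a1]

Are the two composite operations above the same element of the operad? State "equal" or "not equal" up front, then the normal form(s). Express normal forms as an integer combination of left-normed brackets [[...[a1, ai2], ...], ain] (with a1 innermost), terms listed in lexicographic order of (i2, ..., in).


equal: each reduces to -[[[a1, a2], a3], a4] + [[[a1, a2], a4], a3] + [[[a1, a3], a4], a2] - [[[a1, a4], a3], a2]

Reducing the first expression gives -[[[a1, a2], a3], a4] + [[[a1, a2], a4], a3] + [[[a1, a3], a4], a2] - [[[a1, a4], a3], a2]
Reducing the second expression gives -[[[a1, a2], a3], a4] + [[[a1, a2], a4], a3] + [[[a1, a3], a4], a2] - [[[a1, a4], a3], a2]
Both agree, so they are equal.


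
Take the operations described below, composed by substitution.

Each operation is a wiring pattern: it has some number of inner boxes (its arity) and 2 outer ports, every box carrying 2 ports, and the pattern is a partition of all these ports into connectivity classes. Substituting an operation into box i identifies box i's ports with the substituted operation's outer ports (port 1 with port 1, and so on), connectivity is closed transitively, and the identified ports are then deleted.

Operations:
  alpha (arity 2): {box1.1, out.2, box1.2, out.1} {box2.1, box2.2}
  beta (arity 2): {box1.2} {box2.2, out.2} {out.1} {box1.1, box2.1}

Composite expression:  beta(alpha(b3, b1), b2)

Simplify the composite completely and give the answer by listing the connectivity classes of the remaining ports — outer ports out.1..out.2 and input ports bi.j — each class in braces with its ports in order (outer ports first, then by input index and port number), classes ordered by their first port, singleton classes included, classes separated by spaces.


{out.1} {out.2, b2.2} {b1.1, b1.2} {b2.1, b3.1, b3.2}

After gluing at beta, chains via deleted ports link the b-ports.
after alpha, the pattern on (b3, b1) reads {out.1, out.2, b3.1, b3.2} {b1.1, b1.2} (out.j = its outer ports)
after beta, the pattern on (b3, b1, b2) reads {out.1} {out.2, b2.2} {b1.1, b1.2} {b2.1, b3.1, b3.2} (out.j = its outer ports)


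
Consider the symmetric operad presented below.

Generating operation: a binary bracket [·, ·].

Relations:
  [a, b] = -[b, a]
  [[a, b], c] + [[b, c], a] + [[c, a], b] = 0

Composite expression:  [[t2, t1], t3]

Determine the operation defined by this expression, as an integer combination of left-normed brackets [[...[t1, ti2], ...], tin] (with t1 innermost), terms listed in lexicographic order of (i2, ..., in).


A multilinear Lie element is pinned by t1-initial words (t1 innermost).
Composite bracket: [[t2, t1], t3]
Expanding via [a, b] = ab - ba: 4 signed words (2^2 = 4).
Keep just the words that open with t1:
  word t1t2t3 has sign -1, contributing -[[t1, t2], t3]

-[[t1, t2], t3]


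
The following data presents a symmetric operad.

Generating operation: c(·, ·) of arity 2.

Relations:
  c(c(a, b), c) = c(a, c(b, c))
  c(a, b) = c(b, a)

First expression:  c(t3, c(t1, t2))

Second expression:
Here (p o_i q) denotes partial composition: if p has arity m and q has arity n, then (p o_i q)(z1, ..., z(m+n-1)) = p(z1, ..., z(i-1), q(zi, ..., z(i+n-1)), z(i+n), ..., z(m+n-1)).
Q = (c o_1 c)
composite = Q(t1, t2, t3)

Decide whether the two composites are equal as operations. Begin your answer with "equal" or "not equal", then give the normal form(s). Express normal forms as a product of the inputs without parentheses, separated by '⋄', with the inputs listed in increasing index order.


equal: each reduces to t1 ⋄ t2 ⋄ t3

Reducing the first expression gives t1 ⋄ t2 ⋄ t3
Reducing the second expression gives t1 ⋄ t2 ⋄ t3
Same normal form: equal.


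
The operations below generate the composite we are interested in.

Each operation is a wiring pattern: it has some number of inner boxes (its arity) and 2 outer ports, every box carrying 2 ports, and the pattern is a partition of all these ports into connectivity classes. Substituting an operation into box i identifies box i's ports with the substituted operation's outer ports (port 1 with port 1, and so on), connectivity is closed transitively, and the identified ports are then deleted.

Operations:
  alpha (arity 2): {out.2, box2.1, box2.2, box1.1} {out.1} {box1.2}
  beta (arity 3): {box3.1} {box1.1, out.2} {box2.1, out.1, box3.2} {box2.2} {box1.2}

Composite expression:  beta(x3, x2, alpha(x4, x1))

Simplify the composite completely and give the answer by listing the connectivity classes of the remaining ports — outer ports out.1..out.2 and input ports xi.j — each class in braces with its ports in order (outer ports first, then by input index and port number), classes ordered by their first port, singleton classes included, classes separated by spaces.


{out.1, x1.1, x1.2, x2.1, x4.1} {out.2, x3.1} {x2.2} {x3.2} {x4.2}

Reachability decides: close wires over beta-identified ports.
composing alpha on (x4, x1), with out.j its own outer ports: {out.1} {out.2, x1.1, x1.2, x4.1} {x4.2}
composing beta on (x3, x2, x4, x1), with out.j its own outer ports: {out.1, x1.1, x1.2, x2.1, x4.1} {out.2, x3.1} {x2.2} {x3.2} {x4.2}


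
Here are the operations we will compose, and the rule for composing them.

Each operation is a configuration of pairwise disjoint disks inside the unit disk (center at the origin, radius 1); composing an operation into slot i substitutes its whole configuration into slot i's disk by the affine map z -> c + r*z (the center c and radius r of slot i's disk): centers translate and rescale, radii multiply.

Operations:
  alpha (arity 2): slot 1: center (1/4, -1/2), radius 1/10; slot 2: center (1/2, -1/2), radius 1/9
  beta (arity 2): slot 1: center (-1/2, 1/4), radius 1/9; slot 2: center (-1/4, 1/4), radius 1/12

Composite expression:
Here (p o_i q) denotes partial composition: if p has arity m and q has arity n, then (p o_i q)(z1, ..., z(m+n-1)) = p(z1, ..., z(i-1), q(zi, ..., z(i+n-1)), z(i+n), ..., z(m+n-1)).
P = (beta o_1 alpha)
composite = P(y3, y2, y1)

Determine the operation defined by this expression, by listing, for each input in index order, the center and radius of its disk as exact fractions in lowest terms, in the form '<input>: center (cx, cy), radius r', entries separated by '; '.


Each y-disk chains the slot maps above it in beta; radii multiply.
y3 passes through 2 substitutions, ending at center (-17/36, 7/36), radius 1/90
y2 passes through 2 substitutions, ending at center (-4/9, 7/36), radius 1/81
y1 passes through 1 substitution, ending at center (-1/4, 1/4), radius 1/12

y1: center (-1/4, 1/4), radius 1/12; y2: center (-4/9, 7/36), radius 1/81; y3: center (-17/36, 7/36), radius 1/90


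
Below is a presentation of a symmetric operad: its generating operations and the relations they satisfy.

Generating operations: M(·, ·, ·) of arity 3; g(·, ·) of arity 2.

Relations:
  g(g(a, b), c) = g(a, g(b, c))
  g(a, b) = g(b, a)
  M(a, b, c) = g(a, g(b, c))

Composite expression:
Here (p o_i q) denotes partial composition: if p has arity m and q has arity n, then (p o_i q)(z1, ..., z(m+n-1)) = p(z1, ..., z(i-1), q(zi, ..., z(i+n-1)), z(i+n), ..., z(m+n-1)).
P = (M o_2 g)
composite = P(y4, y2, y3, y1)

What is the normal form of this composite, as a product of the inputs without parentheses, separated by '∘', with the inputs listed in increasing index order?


y1 ∘ y2 ∘ y3 ∘ y4

With M associative and commutative, the y-input set is all that matters.
g(y2, y3) spells out as y2 ∘ y3
M(y4, g(y2, y3), y1) spells out as y4 ∘ y2 ∘ y3 ∘ y1
reordering the factors by index: y1 ∘ y2 ∘ y3 ∘ y4


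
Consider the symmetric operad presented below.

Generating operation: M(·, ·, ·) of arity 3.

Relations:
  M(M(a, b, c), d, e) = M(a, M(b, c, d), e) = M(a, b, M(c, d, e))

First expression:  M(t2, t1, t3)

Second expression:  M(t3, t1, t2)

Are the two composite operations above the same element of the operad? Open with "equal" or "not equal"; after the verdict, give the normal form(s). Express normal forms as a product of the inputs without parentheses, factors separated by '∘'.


Normal form of the first expression: t2 ∘ t1 ∘ t3
Normal form of the second expression: t3 ∘ t1 ∘ t2
Different reductions; not equal.

not equal; first: t2 ∘ t1 ∘ t3; second: t3 ∘ t1 ∘ t2


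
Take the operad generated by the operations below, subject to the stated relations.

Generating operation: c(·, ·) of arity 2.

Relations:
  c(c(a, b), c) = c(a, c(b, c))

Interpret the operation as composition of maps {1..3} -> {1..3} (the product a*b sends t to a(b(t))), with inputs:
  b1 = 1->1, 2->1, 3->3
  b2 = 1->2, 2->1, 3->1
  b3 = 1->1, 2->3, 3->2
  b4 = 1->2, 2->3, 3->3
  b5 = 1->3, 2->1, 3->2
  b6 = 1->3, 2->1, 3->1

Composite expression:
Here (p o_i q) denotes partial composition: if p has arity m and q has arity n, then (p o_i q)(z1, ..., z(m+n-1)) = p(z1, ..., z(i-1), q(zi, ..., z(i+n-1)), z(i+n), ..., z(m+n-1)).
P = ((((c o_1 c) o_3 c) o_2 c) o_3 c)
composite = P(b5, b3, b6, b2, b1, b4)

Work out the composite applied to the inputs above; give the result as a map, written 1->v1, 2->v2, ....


c(b6, b2) = 1->1, 2->3, 3->3
c(b3, c(b6, b2)) = 1->1, 2->2, 3->2
c(b5, c(b3, c(b6, b2))) = 1->3, 2->1, 3->1
c(b1, b4) = 1->1, 2->3, 3->3
c(c(b5, c(b3, c(b6, b2))), c(b1, b4)) = 1->3, 2->1, 3->1

1->3, 2->1, 3->1


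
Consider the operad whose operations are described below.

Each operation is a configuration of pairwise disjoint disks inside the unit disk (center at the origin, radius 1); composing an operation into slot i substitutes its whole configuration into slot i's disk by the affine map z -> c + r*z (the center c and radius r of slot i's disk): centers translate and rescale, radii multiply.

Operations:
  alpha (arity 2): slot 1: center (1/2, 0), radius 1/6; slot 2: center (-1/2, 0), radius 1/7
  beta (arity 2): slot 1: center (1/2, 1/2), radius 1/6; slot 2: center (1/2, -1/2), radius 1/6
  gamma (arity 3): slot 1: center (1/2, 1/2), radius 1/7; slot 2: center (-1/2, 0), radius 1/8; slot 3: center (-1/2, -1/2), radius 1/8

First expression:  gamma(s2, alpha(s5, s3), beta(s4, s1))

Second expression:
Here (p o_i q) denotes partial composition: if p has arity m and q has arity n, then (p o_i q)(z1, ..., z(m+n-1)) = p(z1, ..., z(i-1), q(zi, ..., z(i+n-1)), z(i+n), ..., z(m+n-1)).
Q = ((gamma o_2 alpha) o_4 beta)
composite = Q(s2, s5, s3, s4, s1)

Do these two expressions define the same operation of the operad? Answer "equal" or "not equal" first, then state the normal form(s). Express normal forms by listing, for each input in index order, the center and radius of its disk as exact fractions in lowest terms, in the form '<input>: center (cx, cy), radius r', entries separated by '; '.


equal: each reduces to s1: center (-7/16, -9/16), radius 1/48; s2: center (1/2, 1/2), radius 1/7; s3: center (-9/16, 0), radius 1/56; s4: center (-7/16, -7/16), radius 1/48; s5: center (-7/16, 0), radius 1/48

Reducing the first expression gives s1: center (-7/16, -9/16), radius 1/48; s2: center (1/2, 1/2), radius 1/7; s3: center (-9/16, 0), radius 1/56; s4: center (-7/16, -7/16), radius 1/48; s5: center (-7/16, 0), radius 1/48
Reducing the second expression gives s1: center (-7/16, -9/16), radius 1/48; s2: center (1/2, 1/2), radius 1/7; s3: center (-9/16, 0), radius 1/56; s4: center (-7/16, -7/16), radius 1/48; s5: center (-7/16, 0), radius 1/48
The normal forms match — equal.


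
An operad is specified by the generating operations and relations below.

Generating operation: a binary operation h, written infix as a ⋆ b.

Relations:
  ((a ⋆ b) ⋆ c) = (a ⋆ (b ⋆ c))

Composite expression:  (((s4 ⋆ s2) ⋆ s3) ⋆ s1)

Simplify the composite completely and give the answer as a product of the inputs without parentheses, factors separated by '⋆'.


s4 ⋆ s2 ⋆ s3 ⋆ s1

Under associativity of h, the answer is the s's in reading order.
(s4 ⋆ s2) unparenthesizes to s4 ⋆ s2
((s4 ⋆ s2) ⋆ s3) unparenthesizes to s4 ⋆ s2 ⋆ s3
(((s4 ⋆ s2) ⋆ s3) ⋆ s1) unparenthesizes to s4 ⋆ s2 ⋆ s3 ⋆ s1


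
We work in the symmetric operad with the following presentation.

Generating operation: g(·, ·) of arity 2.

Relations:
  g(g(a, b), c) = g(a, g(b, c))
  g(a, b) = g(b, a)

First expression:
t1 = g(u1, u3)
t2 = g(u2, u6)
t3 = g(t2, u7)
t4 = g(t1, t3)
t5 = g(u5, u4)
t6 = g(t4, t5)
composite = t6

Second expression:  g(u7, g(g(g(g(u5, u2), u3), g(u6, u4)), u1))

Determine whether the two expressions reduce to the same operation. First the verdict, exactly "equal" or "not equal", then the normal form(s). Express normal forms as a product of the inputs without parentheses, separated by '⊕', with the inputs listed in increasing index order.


equal — both sides give u1 ⊕ u2 ⊕ u3 ⊕ u4 ⊕ u5 ⊕ u6 ⊕ u7

Reducing the first expression gives u1 ⊕ u2 ⊕ u3 ⊕ u4 ⊕ u5 ⊕ u6 ⊕ u7
Reducing the second expression gives u1 ⊕ u2 ⊕ u3 ⊕ u4 ⊕ u5 ⊕ u6 ⊕ u7
Both agree, so they are equal.


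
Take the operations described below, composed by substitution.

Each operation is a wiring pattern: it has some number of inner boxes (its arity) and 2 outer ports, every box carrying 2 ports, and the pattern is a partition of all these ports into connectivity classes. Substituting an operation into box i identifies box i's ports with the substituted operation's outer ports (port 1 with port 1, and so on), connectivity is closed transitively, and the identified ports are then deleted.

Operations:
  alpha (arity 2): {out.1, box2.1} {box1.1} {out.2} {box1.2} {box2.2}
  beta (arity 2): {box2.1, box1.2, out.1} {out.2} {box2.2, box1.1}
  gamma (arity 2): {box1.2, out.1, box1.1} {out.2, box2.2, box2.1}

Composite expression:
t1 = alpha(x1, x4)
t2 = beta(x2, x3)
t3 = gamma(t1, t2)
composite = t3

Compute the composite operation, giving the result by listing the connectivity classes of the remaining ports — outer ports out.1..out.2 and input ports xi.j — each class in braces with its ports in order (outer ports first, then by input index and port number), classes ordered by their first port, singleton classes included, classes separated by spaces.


{out.1, x4.1} {out.2, x2.2, x3.1} {x1.1} {x1.2} {x2.1, x3.2} {x4.2}

Substituting into gamma glues patterns; closure does the rest.
after alpha, the pattern on (x1, x4) reads {out.1, x4.1} {out.2} {x1.1} {x1.2} {x4.2} (out.j = its outer ports)
after beta, the pattern on (x2, x3) reads {out.1, x2.2, x3.1} {out.2} {x2.1, x3.2} (out.j = its outer ports)
after gamma, the pattern on (x1, x4, x2, x3) reads {out.1, x4.1} {out.2, x2.2, x3.1} {x1.1} {x1.2} {x2.1, x3.2} {x4.2} (out.j = its outer ports)


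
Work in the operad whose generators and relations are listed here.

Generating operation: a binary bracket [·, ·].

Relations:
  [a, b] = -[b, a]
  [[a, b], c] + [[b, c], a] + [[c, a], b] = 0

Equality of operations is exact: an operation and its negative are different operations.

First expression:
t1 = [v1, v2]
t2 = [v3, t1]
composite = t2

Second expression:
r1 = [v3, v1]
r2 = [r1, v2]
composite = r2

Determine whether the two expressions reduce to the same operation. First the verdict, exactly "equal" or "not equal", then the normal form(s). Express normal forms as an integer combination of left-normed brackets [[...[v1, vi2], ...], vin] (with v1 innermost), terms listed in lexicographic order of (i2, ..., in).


The first expression, normalized: -[[v1, v2], v3]
The second expression, normalized: -[[v1, v3], v2]
No match — not equal.

not equal; first: -[[v1, v2], v3]; second: -[[v1, v3], v2]


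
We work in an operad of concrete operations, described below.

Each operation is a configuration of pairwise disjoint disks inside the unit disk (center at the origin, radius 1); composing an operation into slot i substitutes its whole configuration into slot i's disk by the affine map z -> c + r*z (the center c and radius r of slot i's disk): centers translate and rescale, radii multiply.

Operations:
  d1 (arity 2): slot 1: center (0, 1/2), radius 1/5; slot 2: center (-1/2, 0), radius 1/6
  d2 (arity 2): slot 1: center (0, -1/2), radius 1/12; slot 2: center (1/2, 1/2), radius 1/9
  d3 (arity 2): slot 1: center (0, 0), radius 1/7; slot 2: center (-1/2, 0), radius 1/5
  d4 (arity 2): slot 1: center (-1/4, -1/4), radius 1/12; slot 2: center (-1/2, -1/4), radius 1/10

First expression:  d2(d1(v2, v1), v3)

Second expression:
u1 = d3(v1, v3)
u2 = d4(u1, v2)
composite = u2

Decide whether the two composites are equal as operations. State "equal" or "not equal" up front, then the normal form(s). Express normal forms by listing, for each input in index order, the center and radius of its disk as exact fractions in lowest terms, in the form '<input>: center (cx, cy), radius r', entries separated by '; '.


not equal: they reduce to v1: center (-1/24, -1/2), radius 1/72; v2: center (0, -11/24), radius 1/60; v3: center (1/2, 1/2), radius 1/9 and v1: center (-1/4, -1/4), radius 1/84; v2: center (-1/2, -1/4), radius 1/10; v3: center (-7/24, -1/4), radius 1/60

In normal form, the first expression is v1: center (-1/24, -1/2), radius 1/72; v2: center (0, -11/24), radius 1/60; v3: center (1/2, 1/2), radius 1/9
In normal form, the second expression is v1: center (-1/4, -1/4), radius 1/84; v2: center (-1/2, -1/4), radius 1/10; v3: center (-7/24, -1/4), radius 1/60
The forms do not match — not equal.


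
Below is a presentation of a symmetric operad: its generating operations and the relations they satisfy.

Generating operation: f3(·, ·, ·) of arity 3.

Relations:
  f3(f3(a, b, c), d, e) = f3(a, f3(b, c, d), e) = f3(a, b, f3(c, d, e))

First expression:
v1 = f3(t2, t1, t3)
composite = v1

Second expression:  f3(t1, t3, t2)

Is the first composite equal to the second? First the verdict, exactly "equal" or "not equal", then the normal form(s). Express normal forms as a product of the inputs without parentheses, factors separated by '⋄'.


not equal — first t2 ⋄ t1 ⋄ t3, second t1 ⋄ t3 ⋄ t2

Reducing the first expression gives t2 ⋄ t1 ⋄ t3
Reducing the second expression gives t1 ⋄ t3 ⋄ t2
No match — not equal.


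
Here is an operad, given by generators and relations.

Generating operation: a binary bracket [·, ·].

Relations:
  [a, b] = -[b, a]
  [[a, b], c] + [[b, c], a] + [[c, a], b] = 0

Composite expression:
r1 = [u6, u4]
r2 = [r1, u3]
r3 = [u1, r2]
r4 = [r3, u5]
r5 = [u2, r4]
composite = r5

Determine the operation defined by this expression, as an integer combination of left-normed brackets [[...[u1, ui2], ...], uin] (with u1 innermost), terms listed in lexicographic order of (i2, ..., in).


Antisymmetry and Jacobi reduce to u1-anchored left-normed brackets.
Composite bracket: [u2, [[u1, [[u6, u4], u3]], u5]]
Expanding via [a, b] = ab - ba: 32 signed words (2^5 = 32).
Only words starting with u1 matter:
  sign of u1u3u4u6u5u2 is -1, so it contributes -[[[[[u1, u3], u4], u6], u5], u2]
  sign of u1u3u6u4u5u2 is +1, so it contributes +[[[[[u1, u3], u6], u4], u5], u2]
  sign of u1u4u6u3u5u2 is +1, so it contributes +[[[[[u1, u4], u6], u3], u5], u2]
  sign of u1u6u4u3u5u2 is -1, so it contributes -[[[[[u1, u6], u4], u3], u5], u2]

-[[[[[u1, u3], u4], u6], u5], u2] + [[[[[u1, u3], u6], u4], u5], u2] + [[[[[u1, u4], u6], u3], u5], u2] - [[[[[u1, u6], u4], u3], u5], u2]


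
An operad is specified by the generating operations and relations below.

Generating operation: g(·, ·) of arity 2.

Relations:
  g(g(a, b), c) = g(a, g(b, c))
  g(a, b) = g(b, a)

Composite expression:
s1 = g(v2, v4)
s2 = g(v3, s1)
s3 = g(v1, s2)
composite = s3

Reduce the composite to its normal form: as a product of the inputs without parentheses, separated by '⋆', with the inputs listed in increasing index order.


v1 ⋆ v2 ⋆ v3 ⋆ v4

Both nesting and order wash out for g; what remains is which v's occur.
g(v2, v4) flattens to v2 ⋆ v4
g(v3, g(v2, v4)) flattens to v3 ⋆ v2 ⋆ v4
g(v1, g(v3, g(v2, v4))) flattens to v1 ⋆ v3 ⋆ v2 ⋆ v4
sorting the factors by input index: v1 ⋆ v2 ⋆ v3 ⋆ v4


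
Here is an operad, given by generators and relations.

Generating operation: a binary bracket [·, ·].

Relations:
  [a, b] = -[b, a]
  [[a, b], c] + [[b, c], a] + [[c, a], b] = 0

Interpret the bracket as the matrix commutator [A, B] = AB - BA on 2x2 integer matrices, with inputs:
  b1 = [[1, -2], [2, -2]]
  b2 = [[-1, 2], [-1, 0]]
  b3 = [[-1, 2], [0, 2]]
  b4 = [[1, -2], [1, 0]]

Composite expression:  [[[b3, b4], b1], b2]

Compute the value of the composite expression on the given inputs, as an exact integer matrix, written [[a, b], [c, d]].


[[18, 36], [27, -18]]

[b3, b4] = [[2, 4], [3, -2]]
[[b3, b4], b1] = [[14, -20], [1, -14]]
[[[b3, b4], b1], b2] = [[18, 36], [27, -18]]


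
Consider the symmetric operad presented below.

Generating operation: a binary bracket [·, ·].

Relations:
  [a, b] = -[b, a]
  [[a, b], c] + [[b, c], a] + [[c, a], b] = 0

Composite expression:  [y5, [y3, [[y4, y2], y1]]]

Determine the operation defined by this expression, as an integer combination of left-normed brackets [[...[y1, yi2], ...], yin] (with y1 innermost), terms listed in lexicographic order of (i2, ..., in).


Expand each bracket as ab - ba; the y1-initial words give the coefficients.
Composite bracket: [y5, [y3, [[y4, y2], y1]]]
Under [a, b] = ab - ba we get 16 signed associative words (2^4 = 16).
Coefficients come from the y1-initial words:
  from y1y2y4y3y5, sign +1: term +[[[[y1, y2], y4], y3], y5]
  from y1y4y2y3y5, sign -1: term -[[[[y1, y4], y2], y3], y5]

[[[[y1, y2], y4], y3], y5] - [[[[y1, y4], y2], y3], y5]


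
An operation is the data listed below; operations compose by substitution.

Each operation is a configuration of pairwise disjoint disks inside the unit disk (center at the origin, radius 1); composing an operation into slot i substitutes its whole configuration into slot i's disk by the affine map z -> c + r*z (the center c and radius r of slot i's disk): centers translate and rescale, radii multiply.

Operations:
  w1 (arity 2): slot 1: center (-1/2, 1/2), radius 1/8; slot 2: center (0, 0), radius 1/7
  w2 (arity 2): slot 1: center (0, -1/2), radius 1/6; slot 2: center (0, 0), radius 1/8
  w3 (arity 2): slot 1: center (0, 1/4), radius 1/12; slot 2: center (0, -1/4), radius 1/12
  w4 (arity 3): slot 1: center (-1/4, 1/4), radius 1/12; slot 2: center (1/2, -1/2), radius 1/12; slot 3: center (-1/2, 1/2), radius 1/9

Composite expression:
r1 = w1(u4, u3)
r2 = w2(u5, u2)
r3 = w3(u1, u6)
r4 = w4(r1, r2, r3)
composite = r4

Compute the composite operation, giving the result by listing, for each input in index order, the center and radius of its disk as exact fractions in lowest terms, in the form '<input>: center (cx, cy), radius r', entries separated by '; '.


u1: center (-1/2, 19/36), radius 1/108; u2: center (1/2, -1/2), radius 1/96; u3: center (-1/4, 1/4), radius 1/84; u4: center (-7/24, 7/24), radius 1/96; u5: center (1/2, -13/24), radius 1/72; u6: center (-1/2, 17/36), radius 1/108

Nesting under w4 composes maps z -> c + r*z down each u-path.
for u4, the 2-step affine chain lands on center (-7/24, 7/24), radius 1/96
for u3, the 2-step affine chain lands on center (-1/4, 1/4), radius 1/84
for u5, the 2-step affine chain lands on center (1/2, -13/24), radius 1/72
for u2, the 2-step affine chain lands on center (1/2, -1/2), radius 1/96
for u1, the 2-step affine chain lands on center (-1/2, 19/36), radius 1/108
for u6, the 2-step affine chain lands on center (-1/2, 17/36), radius 1/108
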